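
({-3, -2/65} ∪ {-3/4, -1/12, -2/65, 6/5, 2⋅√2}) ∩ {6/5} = {6/5}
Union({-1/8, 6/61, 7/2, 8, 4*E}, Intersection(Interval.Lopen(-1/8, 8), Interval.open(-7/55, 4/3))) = Union({7/2, 8, 4*E}, Interval.Ropen(-1/8, 4/3))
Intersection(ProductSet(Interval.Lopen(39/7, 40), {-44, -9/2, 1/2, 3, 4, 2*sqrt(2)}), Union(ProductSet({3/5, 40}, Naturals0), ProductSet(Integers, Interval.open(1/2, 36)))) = ProductSet(Range(6, 41, 1), {3, 4, 2*sqrt(2)})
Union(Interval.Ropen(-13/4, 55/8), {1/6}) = Interval.Ropen(-13/4, 55/8)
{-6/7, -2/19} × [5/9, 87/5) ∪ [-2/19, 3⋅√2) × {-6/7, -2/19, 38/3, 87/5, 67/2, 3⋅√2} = ({-6/7, -2/19} × [5/9, 87/5)) ∪ ([-2/19, 3⋅√2) × {-6/7, -2/19, 38/3, 87/5, 67/2, 3⋅√2})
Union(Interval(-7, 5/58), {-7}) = Interval(-7, 5/58)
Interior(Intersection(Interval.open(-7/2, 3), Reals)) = Interval.open(-7/2, 3)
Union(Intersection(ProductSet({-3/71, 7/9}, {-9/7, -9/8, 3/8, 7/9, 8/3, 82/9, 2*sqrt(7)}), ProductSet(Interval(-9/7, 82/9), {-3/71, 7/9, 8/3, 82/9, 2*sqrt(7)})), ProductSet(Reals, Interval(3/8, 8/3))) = Union(ProductSet({-3/71, 7/9}, {7/9, 8/3, 82/9, 2*sqrt(7)}), ProductSet(Reals, Interval(3/8, 8/3)))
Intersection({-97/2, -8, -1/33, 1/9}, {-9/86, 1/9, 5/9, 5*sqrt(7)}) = {1/9}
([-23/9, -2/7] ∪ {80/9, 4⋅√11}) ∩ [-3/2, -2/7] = [-3/2, -2/7]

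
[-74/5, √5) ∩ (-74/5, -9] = (-74/5, -9]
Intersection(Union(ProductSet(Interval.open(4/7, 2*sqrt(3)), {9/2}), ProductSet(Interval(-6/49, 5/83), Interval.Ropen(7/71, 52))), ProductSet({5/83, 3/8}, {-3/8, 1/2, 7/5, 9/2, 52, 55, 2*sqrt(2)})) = ProductSet({5/83}, {1/2, 7/5, 9/2, 2*sqrt(2)})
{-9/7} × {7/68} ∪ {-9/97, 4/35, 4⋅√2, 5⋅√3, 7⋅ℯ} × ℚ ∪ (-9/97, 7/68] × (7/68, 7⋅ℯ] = ({-9/7} × {7/68}) ∪ ((-9/97, 7/68] × (7/68, 7⋅ℯ]) ∪ ({-9/97, 4/35, 4⋅√2, 5⋅√3, 7⋅ℯ} × ℚ)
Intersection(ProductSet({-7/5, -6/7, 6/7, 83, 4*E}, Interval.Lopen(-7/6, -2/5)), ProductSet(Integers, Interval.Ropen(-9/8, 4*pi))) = ProductSet({83}, Interval(-9/8, -2/5))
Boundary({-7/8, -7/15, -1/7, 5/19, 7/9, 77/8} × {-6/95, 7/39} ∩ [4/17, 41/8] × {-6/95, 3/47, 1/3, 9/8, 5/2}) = {5/19, 7/9} × {-6/95}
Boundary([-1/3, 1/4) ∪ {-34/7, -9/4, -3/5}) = {-34/7, -9/4, -3/5, -1/3, 1/4}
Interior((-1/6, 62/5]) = (-1/6, 62/5)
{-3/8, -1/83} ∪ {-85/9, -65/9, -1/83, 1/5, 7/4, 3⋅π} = {-85/9, -65/9, -3/8, -1/83, 1/5, 7/4, 3⋅π}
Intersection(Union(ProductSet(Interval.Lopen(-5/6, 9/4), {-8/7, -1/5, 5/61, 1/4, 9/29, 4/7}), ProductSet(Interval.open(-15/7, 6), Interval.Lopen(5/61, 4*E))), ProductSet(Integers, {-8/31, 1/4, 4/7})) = ProductSet(Range(-2, 6, 1), {1/4, 4/7})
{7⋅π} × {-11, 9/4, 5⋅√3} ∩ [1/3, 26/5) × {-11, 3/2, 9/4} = ∅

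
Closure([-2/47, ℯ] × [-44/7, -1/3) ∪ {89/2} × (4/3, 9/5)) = ({89/2} × [4/3, 9/5]) ∪ ([-2/47, ℯ] × [-44/7, -1/3])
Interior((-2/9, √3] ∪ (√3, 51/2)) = (-2/9, 51/2)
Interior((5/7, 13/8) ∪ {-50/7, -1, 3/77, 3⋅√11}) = (5/7, 13/8)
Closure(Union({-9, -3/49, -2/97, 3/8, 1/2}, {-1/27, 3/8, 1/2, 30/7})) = {-9, -3/49, -1/27, -2/97, 3/8, 1/2, 30/7}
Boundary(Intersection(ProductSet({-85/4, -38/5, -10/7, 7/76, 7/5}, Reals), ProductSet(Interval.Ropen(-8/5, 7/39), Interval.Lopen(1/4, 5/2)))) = ProductSet({-10/7, 7/76}, Interval(1/4, 5/2))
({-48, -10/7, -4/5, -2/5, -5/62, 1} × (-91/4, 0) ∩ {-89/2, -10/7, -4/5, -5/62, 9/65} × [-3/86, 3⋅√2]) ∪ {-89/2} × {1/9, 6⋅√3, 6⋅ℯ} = ({-10/7, -4/5, -5/62} × [-3/86, 0)) ∪ ({-89/2} × {1/9, 6⋅√3, 6⋅ℯ})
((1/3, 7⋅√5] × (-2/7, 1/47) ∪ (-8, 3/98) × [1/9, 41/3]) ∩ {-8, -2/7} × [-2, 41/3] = {-2/7} × [1/9, 41/3]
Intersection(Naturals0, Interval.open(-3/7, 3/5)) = Range(0, 1, 1)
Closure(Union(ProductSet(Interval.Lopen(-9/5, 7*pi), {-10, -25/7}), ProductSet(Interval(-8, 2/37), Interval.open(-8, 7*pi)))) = Union(ProductSet(Interval(-8, 2/37), Interval(-8, 7*pi)), ProductSet(Interval(-9/5, 7*pi), {-10}), ProductSet(Interval.Lopen(-9/5, 7*pi), {-10, -25/7}))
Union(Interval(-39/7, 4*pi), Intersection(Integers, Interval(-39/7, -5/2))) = Union(Interval(-39/7, 4*pi), Range(-5, -2, 1))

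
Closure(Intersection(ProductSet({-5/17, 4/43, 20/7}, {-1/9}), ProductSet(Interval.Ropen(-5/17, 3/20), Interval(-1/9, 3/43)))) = ProductSet({-5/17, 4/43}, {-1/9})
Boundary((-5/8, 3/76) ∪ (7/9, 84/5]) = {-5/8, 3/76, 7/9, 84/5}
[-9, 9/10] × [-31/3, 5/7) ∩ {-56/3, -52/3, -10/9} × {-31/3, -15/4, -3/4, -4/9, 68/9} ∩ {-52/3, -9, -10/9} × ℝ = {-10/9} × {-31/3, -15/4, -3/4, -4/9}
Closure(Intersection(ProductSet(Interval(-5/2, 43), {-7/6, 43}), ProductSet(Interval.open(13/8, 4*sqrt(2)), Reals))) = ProductSet(Interval(13/8, 4*sqrt(2)), {-7/6, 43})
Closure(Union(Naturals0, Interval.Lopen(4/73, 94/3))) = Union(Complement(Naturals0, Interval.open(4/73, 94/3)), Interval(4/73, 94/3), Naturals0)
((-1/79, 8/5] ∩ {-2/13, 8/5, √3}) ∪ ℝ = ℝ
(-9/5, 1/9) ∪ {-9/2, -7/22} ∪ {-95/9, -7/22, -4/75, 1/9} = {-95/9, -9/2} ∪ (-9/5, 1/9]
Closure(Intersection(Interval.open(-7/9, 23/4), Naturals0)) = Range(0, 6, 1)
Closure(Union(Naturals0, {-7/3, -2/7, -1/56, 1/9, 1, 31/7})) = Union({-7/3, -2/7, -1/56, 1/9, 31/7}, Naturals0)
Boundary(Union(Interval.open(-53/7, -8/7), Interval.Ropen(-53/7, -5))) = {-53/7, -8/7}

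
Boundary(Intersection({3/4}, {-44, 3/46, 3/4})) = {3/4}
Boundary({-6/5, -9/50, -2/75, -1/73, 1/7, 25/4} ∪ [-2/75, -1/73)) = {-6/5, -9/50, -2/75, -1/73, 1/7, 25/4}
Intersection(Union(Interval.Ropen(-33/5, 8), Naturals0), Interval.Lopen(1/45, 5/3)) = Union(Interval.Lopen(1/45, 5/3), Range(1, 2, 1))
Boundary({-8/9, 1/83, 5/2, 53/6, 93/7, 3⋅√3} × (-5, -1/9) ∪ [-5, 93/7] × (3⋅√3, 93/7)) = ({-5, 93/7} × [3⋅√3, 93/7]) ∪ ([-5, 93/7] × {93/7, 3⋅√3}) ∪ ({-8/9, 1/83, 5/2, 53/6, 93/7, 3⋅√3} × [-5, -1/9])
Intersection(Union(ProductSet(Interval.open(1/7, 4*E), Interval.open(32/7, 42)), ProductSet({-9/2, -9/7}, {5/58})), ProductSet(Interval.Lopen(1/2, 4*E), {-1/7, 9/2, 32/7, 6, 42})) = ProductSet(Interval.open(1/2, 4*E), {6})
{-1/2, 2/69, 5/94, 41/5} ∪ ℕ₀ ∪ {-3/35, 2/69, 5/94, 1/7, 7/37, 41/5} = {-1/2, -3/35, 2/69, 5/94, 1/7, 7/37, 41/5} ∪ ℕ₀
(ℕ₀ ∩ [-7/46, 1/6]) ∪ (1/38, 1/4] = {0} ∪ (1/38, 1/4]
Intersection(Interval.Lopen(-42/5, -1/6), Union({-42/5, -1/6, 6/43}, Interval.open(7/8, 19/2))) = {-1/6}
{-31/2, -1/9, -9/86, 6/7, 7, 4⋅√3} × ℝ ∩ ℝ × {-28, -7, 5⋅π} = {-31/2, -1/9, -9/86, 6/7, 7, 4⋅√3} × {-28, -7, 5⋅π}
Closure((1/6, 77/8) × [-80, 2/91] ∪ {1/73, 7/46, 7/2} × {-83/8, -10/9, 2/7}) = ({1/73, 7/46, 7/2} × {-83/8, -10/9, 2/7}) ∪ ([1/6, 77/8] × [-80, 2/91])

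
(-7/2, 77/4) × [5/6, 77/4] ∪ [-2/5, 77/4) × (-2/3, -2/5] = ((-7/2, 77/4) × [5/6, 77/4]) ∪ ([-2/5, 77/4) × (-2/3, -2/5])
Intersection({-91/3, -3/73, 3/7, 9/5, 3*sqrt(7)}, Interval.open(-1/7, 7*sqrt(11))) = {-3/73, 3/7, 9/5, 3*sqrt(7)}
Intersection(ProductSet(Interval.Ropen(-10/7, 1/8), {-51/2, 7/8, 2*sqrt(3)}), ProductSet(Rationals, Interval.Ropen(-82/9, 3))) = ProductSet(Intersection(Interval.Ropen(-10/7, 1/8), Rationals), {7/8})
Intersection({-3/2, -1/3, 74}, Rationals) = {-3/2, -1/3, 74}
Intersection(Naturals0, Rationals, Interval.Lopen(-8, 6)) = Range(0, 7, 1)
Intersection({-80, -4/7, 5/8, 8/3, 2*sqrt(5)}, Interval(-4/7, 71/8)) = {-4/7, 5/8, 8/3, 2*sqrt(5)}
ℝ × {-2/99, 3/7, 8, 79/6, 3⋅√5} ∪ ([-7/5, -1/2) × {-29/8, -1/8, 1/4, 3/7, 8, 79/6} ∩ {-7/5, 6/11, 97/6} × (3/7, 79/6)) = ℝ × {-2/99, 3/7, 8, 79/6, 3⋅√5}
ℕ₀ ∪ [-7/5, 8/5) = [-7/5, 8/5) ∪ ℕ₀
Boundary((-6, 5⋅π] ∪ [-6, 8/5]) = {-6, 5⋅π}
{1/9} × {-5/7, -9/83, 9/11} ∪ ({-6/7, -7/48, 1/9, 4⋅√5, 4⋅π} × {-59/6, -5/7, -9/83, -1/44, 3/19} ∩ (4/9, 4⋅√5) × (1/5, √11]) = {1/9} × {-5/7, -9/83, 9/11}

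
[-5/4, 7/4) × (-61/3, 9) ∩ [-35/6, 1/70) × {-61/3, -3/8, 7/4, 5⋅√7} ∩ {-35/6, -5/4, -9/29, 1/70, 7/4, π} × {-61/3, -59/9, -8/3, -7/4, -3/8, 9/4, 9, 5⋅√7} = {-5/4, -9/29} × {-3/8}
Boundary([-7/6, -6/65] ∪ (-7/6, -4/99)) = {-7/6, -4/99}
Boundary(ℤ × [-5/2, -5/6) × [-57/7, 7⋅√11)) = ℤ × [-5/2, -5/6] × [-57/7, 7⋅√11]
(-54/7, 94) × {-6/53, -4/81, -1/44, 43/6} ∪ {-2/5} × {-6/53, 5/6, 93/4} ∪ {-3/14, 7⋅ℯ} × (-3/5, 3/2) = ({-2/5} × {-6/53, 5/6, 93/4}) ∪ ({-3/14, 7⋅ℯ} × (-3/5, 3/2)) ∪ ((-54/7, 94) × {-6/53, -4/81, -1/44, 43/6})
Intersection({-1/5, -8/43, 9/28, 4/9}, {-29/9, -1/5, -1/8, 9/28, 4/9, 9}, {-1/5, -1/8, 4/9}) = {-1/5, 4/9}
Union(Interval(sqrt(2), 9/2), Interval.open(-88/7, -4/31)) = Union(Interval.open(-88/7, -4/31), Interval(sqrt(2), 9/2))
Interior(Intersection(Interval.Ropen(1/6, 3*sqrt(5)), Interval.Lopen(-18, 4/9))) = Interval.open(1/6, 4/9)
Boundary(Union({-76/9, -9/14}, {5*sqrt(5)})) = {-76/9, -9/14, 5*sqrt(5)}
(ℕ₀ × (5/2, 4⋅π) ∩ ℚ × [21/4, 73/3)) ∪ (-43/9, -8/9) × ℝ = ((-43/9, -8/9) × ℝ) ∪ (ℕ₀ × [21/4, 4⋅π))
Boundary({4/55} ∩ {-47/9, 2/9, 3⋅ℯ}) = ∅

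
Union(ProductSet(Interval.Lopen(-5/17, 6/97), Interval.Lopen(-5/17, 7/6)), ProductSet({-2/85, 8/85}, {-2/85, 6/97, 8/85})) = Union(ProductSet({-2/85, 8/85}, {-2/85, 6/97, 8/85}), ProductSet(Interval.Lopen(-5/17, 6/97), Interval.Lopen(-5/17, 7/6)))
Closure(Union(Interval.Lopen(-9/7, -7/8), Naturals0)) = Union(Complement(Naturals0, Interval.open(-9/7, -7/8)), Interval(-9/7, -7/8), Naturals0)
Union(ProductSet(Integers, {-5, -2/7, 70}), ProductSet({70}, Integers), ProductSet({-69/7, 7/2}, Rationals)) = Union(ProductSet({70}, Integers), ProductSet({-69/7, 7/2}, Rationals), ProductSet(Integers, {-5, -2/7, 70}))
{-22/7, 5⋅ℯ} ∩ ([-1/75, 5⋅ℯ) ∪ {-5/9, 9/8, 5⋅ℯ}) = {5⋅ℯ}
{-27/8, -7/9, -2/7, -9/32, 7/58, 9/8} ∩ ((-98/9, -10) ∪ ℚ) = {-27/8, -7/9, -2/7, -9/32, 7/58, 9/8}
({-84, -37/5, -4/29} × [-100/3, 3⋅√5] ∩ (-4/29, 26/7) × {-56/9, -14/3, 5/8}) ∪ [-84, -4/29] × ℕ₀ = [-84, -4/29] × ℕ₀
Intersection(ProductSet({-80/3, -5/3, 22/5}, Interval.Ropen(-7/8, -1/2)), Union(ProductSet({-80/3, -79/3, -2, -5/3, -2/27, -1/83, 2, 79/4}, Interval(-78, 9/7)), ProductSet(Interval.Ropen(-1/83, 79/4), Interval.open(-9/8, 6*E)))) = ProductSet({-80/3, -5/3, 22/5}, Interval.Ropen(-7/8, -1/2))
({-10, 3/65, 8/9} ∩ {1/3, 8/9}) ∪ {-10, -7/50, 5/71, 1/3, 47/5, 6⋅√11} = {-10, -7/50, 5/71, 1/3, 8/9, 47/5, 6⋅√11}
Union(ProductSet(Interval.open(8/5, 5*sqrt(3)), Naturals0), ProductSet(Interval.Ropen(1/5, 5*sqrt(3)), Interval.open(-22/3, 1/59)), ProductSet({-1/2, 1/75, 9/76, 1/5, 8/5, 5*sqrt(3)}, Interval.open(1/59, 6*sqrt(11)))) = Union(ProductSet({-1/2, 1/75, 9/76, 1/5, 8/5, 5*sqrt(3)}, Interval.open(1/59, 6*sqrt(11))), ProductSet(Interval.Ropen(1/5, 5*sqrt(3)), Interval.open(-22/3, 1/59)), ProductSet(Interval.open(8/5, 5*sqrt(3)), Naturals0))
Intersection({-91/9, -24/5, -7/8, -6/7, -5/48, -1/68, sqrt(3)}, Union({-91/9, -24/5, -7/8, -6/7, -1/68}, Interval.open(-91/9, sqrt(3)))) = {-91/9, -24/5, -7/8, -6/7, -5/48, -1/68}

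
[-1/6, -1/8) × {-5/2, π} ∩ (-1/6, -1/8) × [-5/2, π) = (-1/6, -1/8) × {-5/2}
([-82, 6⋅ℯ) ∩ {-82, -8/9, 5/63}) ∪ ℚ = ℚ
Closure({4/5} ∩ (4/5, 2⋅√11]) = ∅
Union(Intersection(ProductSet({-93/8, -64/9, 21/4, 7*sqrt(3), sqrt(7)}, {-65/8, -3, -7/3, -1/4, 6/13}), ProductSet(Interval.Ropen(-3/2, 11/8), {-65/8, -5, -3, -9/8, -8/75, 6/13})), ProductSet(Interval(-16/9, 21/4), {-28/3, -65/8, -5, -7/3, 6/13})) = ProductSet(Interval(-16/9, 21/4), {-28/3, -65/8, -5, -7/3, 6/13})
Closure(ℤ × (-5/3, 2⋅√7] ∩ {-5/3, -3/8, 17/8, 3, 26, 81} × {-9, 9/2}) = {3, 26, 81} × {9/2}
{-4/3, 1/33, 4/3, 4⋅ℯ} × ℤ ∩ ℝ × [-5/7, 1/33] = {-4/3, 1/33, 4/3, 4⋅ℯ} × {0}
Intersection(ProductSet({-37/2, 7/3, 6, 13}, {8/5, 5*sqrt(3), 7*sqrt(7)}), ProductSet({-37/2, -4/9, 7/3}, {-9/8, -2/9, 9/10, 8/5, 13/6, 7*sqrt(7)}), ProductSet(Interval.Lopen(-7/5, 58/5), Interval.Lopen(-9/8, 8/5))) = ProductSet({7/3}, {8/5})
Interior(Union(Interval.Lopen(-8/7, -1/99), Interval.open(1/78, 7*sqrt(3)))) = Union(Interval.open(-8/7, -1/99), Interval.open(1/78, 7*sqrt(3)))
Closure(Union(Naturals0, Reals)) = Reals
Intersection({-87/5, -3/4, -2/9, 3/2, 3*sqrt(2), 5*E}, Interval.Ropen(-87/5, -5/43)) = {-87/5, -3/4, -2/9}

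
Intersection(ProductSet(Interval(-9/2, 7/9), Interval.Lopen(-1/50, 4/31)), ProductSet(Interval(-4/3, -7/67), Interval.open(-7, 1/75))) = ProductSet(Interval(-4/3, -7/67), Interval.open(-1/50, 1/75))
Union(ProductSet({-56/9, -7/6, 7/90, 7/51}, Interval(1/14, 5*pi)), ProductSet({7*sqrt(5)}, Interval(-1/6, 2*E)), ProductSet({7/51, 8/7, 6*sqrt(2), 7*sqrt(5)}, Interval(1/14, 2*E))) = Union(ProductSet({7*sqrt(5)}, Interval(-1/6, 2*E)), ProductSet({-56/9, -7/6, 7/90, 7/51}, Interval(1/14, 5*pi)), ProductSet({7/51, 8/7, 6*sqrt(2), 7*sqrt(5)}, Interval(1/14, 2*E)))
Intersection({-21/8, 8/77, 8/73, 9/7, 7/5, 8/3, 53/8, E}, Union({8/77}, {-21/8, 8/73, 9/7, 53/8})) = {-21/8, 8/77, 8/73, 9/7, 53/8}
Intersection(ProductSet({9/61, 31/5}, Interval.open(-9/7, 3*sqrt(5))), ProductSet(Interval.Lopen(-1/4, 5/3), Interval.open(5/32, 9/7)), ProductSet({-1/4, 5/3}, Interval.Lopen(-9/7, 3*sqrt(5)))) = EmptySet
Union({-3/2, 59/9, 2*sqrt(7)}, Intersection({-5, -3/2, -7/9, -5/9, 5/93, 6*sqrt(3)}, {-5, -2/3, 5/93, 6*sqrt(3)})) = {-5, -3/2, 5/93, 59/9, 6*sqrt(3), 2*sqrt(7)}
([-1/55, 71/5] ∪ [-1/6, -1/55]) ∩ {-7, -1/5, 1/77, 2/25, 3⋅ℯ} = {1/77, 2/25, 3⋅ℯ}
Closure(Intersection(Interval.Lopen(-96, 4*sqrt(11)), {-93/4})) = {-93/4}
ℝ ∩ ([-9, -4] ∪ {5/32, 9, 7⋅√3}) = [-9, -4] ∪ {5/32, 9, 7⋅√3}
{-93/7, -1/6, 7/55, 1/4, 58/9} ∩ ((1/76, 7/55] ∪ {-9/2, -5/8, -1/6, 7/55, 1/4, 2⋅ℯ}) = {-1/6, 7/55, 1/4}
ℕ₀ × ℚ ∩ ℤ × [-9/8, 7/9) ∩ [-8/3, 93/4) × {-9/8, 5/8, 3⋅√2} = {0, 1, …, 23} × {-9/8, 5/8}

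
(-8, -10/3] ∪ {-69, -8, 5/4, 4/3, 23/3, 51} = {-69, 5/4, 4/3, 23/3, 51} ∪ [-8, -10/3]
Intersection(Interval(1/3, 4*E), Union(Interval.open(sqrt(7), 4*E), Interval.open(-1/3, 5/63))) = Interval.open(sqrt(7), 4*E)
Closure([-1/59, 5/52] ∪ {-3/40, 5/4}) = {-3/40, 5/4} ∪ [-1/59, 5/52]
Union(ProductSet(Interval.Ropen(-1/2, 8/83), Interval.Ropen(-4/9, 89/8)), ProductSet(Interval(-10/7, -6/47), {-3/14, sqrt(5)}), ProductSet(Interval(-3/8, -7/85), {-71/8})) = Union(ProductSet(Interval(-10/7, -6/47), {-3/14, sqrt(5)}), ProductSet(Interval.Ropen(-1/2, 8/83), Interval.Ropen(-4/9, 89/8)), ProductSet(Interval(-3/8, -7/85), {-71/8}))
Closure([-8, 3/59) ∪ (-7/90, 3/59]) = [-8, 3/59]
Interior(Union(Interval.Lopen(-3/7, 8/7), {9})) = Interval.open(-3/7, 8/7)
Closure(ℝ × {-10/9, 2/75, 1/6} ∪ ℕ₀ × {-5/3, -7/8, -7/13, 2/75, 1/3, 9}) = (ℝ × {-10/9, 2/75, 1/6}) ∪ (ℕ₀ × {-5/3, -7/8, -7/13, 2/75, 1/3, 9})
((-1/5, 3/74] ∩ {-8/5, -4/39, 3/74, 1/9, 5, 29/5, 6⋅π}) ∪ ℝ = ℝ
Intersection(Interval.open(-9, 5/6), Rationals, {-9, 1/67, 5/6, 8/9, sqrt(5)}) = {1/67}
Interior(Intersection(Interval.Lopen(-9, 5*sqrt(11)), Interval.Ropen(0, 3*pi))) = Interval.open(0, 3*pi)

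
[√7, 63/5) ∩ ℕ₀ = {3, 4, …, 12}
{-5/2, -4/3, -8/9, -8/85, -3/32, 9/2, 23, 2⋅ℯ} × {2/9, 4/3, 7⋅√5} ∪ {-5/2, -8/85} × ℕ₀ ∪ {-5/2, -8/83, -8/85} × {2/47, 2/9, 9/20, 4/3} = ({-5/2, -8/85} × ℕ₀) ∪ ({-5/2, -8/83, -8/85} × {2/47, 2/9, 9/20, 4/3}) ∪ ({-5/2, -4/3, -8/9, -8/85, -3/32, 9/2, 23, 2⋅ℯ} × {2/9, 4/3, 7⋅√5})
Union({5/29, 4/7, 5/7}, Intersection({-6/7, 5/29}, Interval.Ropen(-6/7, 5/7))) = {-6/7, 5/29, 4/7, 5/7}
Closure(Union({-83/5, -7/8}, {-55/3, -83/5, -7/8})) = {-55/3, -83/5, -7/8}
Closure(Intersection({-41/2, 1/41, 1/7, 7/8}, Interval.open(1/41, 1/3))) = {1/7}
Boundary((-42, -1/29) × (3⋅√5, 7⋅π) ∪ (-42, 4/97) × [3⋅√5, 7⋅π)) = ({-42, 4/97} × [3⋅√5, 7⋅π]) ∪ ([-42, 4/97] × {3⋅√5, 7⋅π})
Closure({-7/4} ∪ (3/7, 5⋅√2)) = {-7/4} ∪ [3/7, 5⋅√2]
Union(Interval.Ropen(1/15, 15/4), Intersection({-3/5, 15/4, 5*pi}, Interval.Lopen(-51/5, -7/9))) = Interval.Ropen(1/15, 15/4)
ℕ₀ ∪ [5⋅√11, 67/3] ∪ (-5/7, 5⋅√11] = (-5/7, 67/3] ∪ ℕ₀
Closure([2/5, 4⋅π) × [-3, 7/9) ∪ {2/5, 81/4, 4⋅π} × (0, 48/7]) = ({2/5, 4⋅π} × [-3, 7/9]) ∪ ([2/5, 4⋅π] × {-3, 7/9}) ∪ ({2/5, 81/4, 4⋅π} × [0, 48/7]) ∪ ([2/5, 4⋅π) × [-3, 7/9))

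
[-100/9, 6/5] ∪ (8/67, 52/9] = [-100/9, 52/9]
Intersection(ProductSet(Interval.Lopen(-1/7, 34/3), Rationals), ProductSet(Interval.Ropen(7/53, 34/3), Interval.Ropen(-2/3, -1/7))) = ProductSet(Interval.Ropen(7/53, 34/3), Intersection(Interval.Ropen(-2/3, -1/7), Rationals))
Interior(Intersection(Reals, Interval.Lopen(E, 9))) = Interval.open(E, 9)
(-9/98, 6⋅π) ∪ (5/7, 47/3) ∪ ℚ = ℚ ∪ [-9/98, 6⋅π)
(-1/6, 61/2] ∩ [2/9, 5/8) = [2/9, 5/8)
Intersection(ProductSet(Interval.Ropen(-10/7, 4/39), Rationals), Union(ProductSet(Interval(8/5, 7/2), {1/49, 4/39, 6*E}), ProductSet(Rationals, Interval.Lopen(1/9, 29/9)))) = ProductSet(Intersection(Interval.Ropen(-10/7, 4/39), Rationals), Intersection(Interval.Lopen(1/9, 29/9), Rationals))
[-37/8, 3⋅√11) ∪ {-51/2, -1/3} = {-51/2} ∪ [-37/8, 3⋅√11)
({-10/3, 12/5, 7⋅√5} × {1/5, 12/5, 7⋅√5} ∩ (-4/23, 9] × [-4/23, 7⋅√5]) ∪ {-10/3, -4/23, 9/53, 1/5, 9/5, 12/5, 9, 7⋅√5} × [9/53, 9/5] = ({12/5} × {1/5, 12/5, 7⋅√5}) ∪ ({-10/3, -4/23, 9/53, 1/5, 9/5, 12/5, 9, 7⋅√5} × [9/53, 9/5])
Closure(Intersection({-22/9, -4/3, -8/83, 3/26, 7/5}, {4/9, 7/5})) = {7/5}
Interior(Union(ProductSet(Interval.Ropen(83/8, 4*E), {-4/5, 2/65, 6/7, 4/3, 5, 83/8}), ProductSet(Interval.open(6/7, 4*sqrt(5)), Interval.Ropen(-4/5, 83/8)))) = ProductSet(Interval.open(6/7, 4*sqrt(5)), Interval.open(-4/5, 83/8))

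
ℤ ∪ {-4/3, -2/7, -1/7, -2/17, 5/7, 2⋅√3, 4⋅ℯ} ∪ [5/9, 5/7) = ℤ ∪ {-4/3, -2/7, -1/7, -2/17, 2⋅√3, 4⋅ℯ} ∪ [5/9, 5/7]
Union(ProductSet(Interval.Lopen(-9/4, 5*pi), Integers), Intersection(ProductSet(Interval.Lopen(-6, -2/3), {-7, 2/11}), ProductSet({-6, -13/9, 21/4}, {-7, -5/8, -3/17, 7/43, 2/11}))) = Union(ProductSet({-13/9}, {-7, 2/11}), ProductSet(Interval.Lopen(-9/4, 5*pi), Integers))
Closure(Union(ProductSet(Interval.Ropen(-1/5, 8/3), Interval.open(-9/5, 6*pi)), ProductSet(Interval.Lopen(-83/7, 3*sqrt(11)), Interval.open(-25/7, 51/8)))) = Union(ProductSet({-83/7, 3*sqrt(11)}, Interval(-25/7, 51/8)), ProductSet({-1/5, 8/3}, Interval(51/8, 6*pi)), ProductSet(Interval(-83/7, 3*sqrt(11)), {-25/7}), ProductSet(Interval.Lopen(-83/7, 3*sqrt(11)), Interval.open(-25/7, 51/8)), ProductSet(Interval(-1/5, 8/3), {6*pi}), ProductSet(Interval.Ropen(-1/5, 8/3), Interval.open(-9/5, 6*pi)), ProductSet(Union(Interval(-83/7, -1/5), Interval(8/3, 3*sqrt(11))), {-25/7, 51/8}))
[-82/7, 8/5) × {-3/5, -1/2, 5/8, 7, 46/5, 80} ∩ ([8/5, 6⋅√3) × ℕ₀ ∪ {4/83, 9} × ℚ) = {4/83} × {-3/5, -1/2, 5/8, 7, 46/5, 80}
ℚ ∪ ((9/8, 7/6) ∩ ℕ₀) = ℚ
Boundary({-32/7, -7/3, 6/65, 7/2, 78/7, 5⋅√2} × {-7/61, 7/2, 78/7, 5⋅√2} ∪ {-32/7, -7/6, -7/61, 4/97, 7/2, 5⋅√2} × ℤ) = ({-32/7, -7/6, -7/61, 4/97, 7/2, 5⋅√2} × ℤ) ∪ ({-32/7, -7/3, 6/65, 7/2, 78/7, 5⋅√2} × {-7/61, 7/2, 78/7, 5⋅√2})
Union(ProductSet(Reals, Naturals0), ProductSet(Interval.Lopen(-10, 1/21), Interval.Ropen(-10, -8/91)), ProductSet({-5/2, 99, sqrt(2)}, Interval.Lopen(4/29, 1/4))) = Union(ProductSet({-5/2, 99, sqrt(2)}, Interval.Lopen(4/29, 1/4)), ProductSet(Interval.Lopen(-10, 1/21), Interval.Ropen(-10, -8/91)), ProductSet(Reals, Naturals0))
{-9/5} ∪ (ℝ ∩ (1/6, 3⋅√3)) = {-9/5} ∪ (1/6, 3⋅√3)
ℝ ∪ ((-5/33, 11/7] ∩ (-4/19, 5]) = (-∞, ∞)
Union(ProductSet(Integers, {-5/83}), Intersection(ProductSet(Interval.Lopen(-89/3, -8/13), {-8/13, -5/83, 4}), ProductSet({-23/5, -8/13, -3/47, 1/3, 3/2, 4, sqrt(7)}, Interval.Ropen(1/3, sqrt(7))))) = ProductSet(Integers, {-5/83})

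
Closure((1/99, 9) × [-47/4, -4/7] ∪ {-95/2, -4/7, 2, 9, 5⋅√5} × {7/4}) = ([1/99, 9] × [-47/4, -4/7]) ∪ ({-95/2, -4/7, 2, 9, 5⋅√5} × {7/4})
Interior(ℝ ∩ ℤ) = ∅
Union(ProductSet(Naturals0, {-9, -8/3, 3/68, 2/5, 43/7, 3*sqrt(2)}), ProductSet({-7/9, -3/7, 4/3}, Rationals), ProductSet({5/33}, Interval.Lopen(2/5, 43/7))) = Union(ProductSet({5/33}, Interval.Lopen(2/5, 43/7)), ProductSet({-7/9, -3/7, 4/3}, Rationals), ProductSet(Naturals0, {-9, -8/3, 3/68, 2/5, 43/7, 3*sqrt(2)}))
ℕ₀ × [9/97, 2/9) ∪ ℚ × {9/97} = (ℚ × {9/97}) ∪ (ℕ₀ × [9/97, 2/9))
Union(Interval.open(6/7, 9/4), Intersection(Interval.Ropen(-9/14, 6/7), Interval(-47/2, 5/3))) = Union(Interval.Ropen(-9/14, 6/7), Interval.open(6/7, 9/4))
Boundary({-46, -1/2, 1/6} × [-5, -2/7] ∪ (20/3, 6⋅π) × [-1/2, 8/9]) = ({-46, -1/2, 1/6} × [-5, -2/7]) ∪ ({20/3, 6⋅π} × [-1/2, 8/9]) ∪ ([20/3, 6⋅π] × {-1/2, 8/9})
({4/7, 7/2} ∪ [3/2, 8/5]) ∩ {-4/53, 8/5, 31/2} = {8/5}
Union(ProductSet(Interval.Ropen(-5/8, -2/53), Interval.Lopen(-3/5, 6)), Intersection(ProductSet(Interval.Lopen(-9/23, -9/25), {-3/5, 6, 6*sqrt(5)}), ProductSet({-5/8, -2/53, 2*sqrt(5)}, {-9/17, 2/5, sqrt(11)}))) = ProductSet(Interval.Ropen(-5/8, -2/53), Interval.Lopen(-3/5, 6))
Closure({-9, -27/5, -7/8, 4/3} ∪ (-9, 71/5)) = [-9, 71/5]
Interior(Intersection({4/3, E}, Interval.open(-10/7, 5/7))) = EmptySet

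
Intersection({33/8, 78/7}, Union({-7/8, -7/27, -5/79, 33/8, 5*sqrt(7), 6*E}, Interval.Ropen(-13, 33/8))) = {33/8}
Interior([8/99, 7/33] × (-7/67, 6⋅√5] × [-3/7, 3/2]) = (8/99, 7/33) × (-7/67, 6⋅√5) × (-3/7, 3/2)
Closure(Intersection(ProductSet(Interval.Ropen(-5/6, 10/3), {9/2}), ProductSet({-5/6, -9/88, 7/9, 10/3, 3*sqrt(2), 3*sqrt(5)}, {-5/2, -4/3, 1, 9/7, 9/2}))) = ProductSet({-5/6, -9/88, 7/9}, {9/2})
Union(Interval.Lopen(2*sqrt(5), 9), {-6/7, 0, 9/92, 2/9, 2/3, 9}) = Union({-6/7, 0, 9/92, 2/9, 2/3}, Interval.Lopen(2*sqrt(5), 9))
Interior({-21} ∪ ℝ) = ℝ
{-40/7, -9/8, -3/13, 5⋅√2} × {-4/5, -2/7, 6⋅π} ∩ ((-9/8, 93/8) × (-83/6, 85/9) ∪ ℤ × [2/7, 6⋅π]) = {-3/13, 5⋅√2} × {-4/5, -2/7}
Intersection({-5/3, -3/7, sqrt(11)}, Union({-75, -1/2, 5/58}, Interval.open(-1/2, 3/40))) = {-3/7}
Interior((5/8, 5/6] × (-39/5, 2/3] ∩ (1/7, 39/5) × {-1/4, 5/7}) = ∅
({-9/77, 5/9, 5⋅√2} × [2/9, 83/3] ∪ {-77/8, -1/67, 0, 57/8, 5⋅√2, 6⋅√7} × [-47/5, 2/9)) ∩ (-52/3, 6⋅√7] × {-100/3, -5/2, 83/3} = ({-9/77, 5/9, 5⋅√2} × {83/3}) ∪ ({-77/8, -1/67, 0, 57/8, 5⋅√2, 6⋅√7} × {-5/2})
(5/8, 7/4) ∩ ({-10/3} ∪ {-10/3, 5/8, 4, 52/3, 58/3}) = ∅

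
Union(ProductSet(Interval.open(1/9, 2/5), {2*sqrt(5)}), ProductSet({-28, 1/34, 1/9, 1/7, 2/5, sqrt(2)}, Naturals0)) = Union(ProductSet({-28, 1/34, 1/9, 1/7, 2/5, sqrt(2)}, Naturals0), ProductSet(Interval.open(1/9, 2/5), {2*sqrt(5)}))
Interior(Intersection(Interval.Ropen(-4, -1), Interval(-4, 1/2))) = Interval.open(-4, -1)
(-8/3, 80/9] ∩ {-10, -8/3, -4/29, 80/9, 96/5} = {-4/29, 80/9}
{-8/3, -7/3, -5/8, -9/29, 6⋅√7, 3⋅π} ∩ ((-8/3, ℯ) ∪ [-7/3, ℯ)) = {-7/3, -5/8, -9/29}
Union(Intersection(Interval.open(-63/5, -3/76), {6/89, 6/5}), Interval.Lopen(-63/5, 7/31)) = Interval.Lopen(-63/5, 7/31)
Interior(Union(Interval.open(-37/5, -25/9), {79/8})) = Interval.open(-37/5, -25/9)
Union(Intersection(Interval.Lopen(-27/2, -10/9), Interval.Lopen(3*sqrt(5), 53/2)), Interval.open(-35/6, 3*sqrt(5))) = Interval.open(-35/6, 3*sqrt(5))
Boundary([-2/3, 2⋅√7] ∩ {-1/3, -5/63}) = {-1/3, -5/63}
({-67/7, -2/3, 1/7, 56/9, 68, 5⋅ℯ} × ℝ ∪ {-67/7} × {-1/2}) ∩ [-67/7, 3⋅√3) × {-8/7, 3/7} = {-67/7, -2/3, 1/7} × {-8/7, 3/7}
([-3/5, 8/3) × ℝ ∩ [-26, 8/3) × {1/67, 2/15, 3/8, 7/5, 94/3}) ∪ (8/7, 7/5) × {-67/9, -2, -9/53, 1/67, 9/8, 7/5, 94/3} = ([-3/5, 8/3) × {1/67, 2/15, 3/8, 7/5, 94/3}) ∪ ((8/7, 7/5) × {-67/9, -2, -9/53, 1/67, 9/8, 7/5, 94/3})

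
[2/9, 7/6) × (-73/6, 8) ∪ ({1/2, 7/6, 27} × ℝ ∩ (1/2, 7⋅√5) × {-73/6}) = ({7/6} × {-73/6}) ∪ ([2/9, 7/6) × (-73/6, 8))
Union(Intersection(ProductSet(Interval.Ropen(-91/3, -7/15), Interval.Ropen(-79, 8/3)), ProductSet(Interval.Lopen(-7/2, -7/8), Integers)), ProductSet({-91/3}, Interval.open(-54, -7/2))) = Union(ProductSet({-91/3}, Interval.open(-54, -7/2)), ProductSet(Interval.Lopen(-7/2, -7/8), Range(-79, 3, 1)))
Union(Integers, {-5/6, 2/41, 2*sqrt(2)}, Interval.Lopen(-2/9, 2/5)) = Union({-5/6, 2*sqrt(2)}, Integers, Interval.Lopen(-2/9, 2/5))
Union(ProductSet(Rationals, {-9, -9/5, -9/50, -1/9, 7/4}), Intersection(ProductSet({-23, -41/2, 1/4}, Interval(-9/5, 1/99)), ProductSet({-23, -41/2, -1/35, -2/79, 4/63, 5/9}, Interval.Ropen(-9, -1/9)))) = Union(ProductSet({-23, -41/2}, Interval.Ropen(-9/5, -1/9)), ProductSet(Rationals, {-9, -9/5, -9/50, -1/9, 7/4}))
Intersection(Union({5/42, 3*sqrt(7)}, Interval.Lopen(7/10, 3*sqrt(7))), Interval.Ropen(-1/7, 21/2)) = Union({5/42}, Interval.Lopen(7/10, 3*sqrt(7)))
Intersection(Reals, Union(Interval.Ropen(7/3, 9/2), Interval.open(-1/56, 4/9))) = Union(Interval.open(-1/56, 4/9), Interval.Ropen(7/3, 9/2))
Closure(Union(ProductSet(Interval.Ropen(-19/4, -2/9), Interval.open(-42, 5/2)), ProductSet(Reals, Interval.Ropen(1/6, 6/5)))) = Union(ProductSet({-19/4, -2/9}, Union(Interval(-42, 1/6), Interval(6/5, 5/2))), ProductSet(Interval(-19/4, -2/9), {-42, 5/2}), ProductSet(Interval.Ropen(-19/4, -2/9), Interval.open(-42, 5/2)), ProductSet(Reals, Interval.Ropen(1/6, 6/5)), ProductSet(Union(Interval(-oo, -19/4), Interval(-2/9, oo)), {1/6, 6/5}))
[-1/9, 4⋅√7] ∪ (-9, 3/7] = (-9, 4⋅√7]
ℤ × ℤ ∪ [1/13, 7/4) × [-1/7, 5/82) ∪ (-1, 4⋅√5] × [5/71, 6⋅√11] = (ℤ × ℤ) ∪ ([1/13, 7/4) × [-1/7, 5/82)) ∪ ((-1, 4⋅√5] × [5/71, 6⋅√11])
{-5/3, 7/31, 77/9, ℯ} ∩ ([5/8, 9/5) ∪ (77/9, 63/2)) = ∅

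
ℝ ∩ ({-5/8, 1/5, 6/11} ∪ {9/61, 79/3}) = {-5/8, 9/61, 1/5, 6/11, 79/3}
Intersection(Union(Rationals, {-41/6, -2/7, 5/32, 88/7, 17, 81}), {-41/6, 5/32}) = {-41/6, 5/32}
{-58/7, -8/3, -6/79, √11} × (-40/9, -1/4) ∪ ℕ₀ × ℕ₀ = (ℕ₀ × ℕ₀) ∪ ({-58/7, -8/3, -6/79, √11} × (-40/9, -1/4))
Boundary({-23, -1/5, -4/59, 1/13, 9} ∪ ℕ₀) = {-23, -1/5, -4/59, 1/13} ∪ ℕ₀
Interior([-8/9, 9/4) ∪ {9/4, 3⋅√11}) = (-8/9, 9/4)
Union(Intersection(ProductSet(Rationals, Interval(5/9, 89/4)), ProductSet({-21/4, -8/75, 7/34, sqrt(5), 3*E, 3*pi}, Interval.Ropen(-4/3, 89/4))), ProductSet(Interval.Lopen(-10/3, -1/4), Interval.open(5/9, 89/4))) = Union(ProductSet({-21/4, -8/75, 7/34}, Interval.Ropen(5/9, 89/4)), ProductSet(Interval.Lopen(-10/3, -1/4), Interval.open(5/9, 89/4)))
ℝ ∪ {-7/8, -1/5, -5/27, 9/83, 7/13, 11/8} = ℝ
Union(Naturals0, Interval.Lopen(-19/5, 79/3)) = Union(Interval.Lopen(-19/5, 79/3), Naturals0)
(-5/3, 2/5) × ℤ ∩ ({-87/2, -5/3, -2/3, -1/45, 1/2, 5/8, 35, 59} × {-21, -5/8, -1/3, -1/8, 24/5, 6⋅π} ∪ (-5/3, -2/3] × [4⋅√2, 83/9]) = ({-2/3, -1/45} × {-21}) ∪ ((-5/3, -2/3] × {6, 7, 8, 9})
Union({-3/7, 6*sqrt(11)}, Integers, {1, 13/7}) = Union({-3/7, 13/7, 6*sqrt(11)}, Integers)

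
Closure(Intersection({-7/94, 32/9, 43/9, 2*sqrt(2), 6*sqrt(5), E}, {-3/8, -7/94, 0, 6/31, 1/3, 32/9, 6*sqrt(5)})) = {-7/94, 32/9, 6*sqrt(5)}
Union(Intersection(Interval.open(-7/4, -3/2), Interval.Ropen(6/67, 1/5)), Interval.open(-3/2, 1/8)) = Interval.open(-3/2, 1/8)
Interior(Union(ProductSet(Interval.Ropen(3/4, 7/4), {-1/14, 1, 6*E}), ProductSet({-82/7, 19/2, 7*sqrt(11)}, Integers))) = EmptySet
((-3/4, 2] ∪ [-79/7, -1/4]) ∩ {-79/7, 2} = {-79/7, 2}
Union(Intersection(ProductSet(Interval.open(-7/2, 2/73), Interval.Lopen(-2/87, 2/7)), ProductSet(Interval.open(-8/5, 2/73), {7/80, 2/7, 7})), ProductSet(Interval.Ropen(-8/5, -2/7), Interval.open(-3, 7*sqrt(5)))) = Union(ProductSet(Interval.Ropen(-8/5, -2/7), Interval.open(-3, 7*sqrt(5))), ProductSet(Interval.open(-8/5, 2/73), {7/80, 2/7}))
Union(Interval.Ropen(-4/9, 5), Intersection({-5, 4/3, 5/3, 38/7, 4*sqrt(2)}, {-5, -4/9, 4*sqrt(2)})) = Union({-5, 4*sqrt(2)}, Interval.Ropen(-4/9, 5))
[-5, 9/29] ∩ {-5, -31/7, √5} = {-5, -31/7}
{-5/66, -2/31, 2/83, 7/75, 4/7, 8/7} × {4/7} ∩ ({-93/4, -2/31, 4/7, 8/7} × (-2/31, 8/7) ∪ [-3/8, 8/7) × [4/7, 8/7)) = {-5/66, -2/31, 2/83, 7/75, 4/7, 8/7} × {4/7}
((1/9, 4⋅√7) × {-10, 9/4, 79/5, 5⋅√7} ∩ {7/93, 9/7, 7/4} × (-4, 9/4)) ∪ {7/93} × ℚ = {7/93} × ℚ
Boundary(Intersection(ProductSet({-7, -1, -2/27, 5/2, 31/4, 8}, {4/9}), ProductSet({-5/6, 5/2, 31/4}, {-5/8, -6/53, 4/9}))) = ProductSet({5/2, 31/4}, {4/9})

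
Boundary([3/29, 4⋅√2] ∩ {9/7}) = {9/7}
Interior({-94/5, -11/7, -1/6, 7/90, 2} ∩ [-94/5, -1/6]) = ∅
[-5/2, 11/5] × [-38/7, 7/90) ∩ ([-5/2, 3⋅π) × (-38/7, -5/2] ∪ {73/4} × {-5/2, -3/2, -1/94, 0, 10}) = [-5/2, 11/5] × (-38/7, -5/2]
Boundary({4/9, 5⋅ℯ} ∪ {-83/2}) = {-83/2, 4/9, 5⋅ℯ}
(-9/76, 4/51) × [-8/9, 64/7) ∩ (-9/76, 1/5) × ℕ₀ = (-9/76, 4/51) × {0, 1, …, 9}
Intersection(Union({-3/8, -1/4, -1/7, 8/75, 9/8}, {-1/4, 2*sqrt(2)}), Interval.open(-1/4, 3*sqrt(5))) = {-1/7, 8/75, 9/8, 2*sqrt(2)}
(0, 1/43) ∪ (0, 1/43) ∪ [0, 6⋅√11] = [0, 6⋅√11]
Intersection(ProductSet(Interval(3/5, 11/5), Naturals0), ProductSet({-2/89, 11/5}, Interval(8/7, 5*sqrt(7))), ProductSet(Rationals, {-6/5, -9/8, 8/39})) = EmptySet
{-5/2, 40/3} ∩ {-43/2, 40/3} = {40/3}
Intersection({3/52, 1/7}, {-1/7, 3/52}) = {3/52}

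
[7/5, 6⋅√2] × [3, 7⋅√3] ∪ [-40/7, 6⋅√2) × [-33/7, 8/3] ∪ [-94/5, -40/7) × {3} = ([-94/5, -40/7) × {3}) ∪ ([-40/7, 6⋅√2) × [-33/7, 8/3]) ∪ ([7/5, 6⋅√2] × [3, 7⋅√3])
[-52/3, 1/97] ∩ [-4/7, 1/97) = [-4/7, 1/97)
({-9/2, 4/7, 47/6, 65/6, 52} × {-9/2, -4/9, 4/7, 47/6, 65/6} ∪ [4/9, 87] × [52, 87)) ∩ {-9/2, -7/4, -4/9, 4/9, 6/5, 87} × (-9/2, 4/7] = {-9/2} × {-4/9, 4/7}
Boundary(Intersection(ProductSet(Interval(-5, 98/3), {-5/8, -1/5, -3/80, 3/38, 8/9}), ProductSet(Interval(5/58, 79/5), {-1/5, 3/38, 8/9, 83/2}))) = ProductSet(Interval(5/58, 79/5), {-1/5, 3/38, 8/9})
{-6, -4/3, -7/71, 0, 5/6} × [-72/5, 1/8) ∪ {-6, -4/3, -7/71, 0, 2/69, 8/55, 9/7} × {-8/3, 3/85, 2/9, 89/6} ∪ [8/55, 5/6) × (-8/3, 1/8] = ([8/55, 5/6) × (-8/3, 1/8]) ∪ ({-6, -4/3, -7/71, 0, 5/6} × [-72/5, 1/8)) ∪ ({-6, -4/3, -7/71, 0, 2/69, 8/55, 9/7} × {-8/3, 3/85, 2/9, 89/6})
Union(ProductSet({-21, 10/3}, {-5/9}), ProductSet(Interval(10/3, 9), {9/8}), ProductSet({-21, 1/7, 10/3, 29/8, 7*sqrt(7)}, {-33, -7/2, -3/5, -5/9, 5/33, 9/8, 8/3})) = Union(ProductSet({-21, 1/7, 10/3, 29/8, 7*sqrt(7)}, {-33, -7/2, -3/5, -5/9, 5/33, 9/8, 8/3}), ProductSet(Interval(10/3, 9), {9/8}))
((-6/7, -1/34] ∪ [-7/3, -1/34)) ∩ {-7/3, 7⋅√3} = {-7/3}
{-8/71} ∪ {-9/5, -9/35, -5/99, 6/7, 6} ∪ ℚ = ℚ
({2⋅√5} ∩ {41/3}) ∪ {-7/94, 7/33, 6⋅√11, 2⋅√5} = {-7/94, 7/33, 6⋅√11, 2⋅√5}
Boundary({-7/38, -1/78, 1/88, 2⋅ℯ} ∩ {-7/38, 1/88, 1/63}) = {-7/38, 1/88}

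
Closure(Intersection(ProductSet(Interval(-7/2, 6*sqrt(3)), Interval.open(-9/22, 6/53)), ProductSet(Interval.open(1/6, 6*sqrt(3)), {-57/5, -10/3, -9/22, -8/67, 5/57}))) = ProductSet(Interval(1/6, 6*sqrt(3)), {-8/67, 5/57})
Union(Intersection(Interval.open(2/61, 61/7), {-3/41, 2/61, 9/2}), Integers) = Union({9/2}, Integers)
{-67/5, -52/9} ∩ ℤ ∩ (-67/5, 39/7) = ∅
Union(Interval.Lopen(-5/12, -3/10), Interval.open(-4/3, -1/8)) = Interval.open(-4/3, -1/8)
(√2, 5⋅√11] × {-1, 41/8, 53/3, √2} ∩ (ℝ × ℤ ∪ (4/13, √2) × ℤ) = (√2, 5⋅√11] × {-1}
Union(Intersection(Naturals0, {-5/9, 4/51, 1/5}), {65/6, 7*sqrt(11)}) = {65/6, 7*sqrt(11)}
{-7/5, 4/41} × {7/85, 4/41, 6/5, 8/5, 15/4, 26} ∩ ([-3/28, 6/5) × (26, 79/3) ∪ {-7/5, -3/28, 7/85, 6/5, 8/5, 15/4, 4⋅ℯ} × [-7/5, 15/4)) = {-7/5} × {7/85, 4/41, 6/5, 8/5}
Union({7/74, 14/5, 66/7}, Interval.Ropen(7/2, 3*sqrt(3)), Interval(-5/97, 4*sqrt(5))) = Union({66/7}, Interval(-5/97, 4*sqrt(5)))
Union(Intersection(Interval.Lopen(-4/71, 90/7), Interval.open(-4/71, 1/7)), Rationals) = Union(Interval(-4/71, 1/7), Rationals)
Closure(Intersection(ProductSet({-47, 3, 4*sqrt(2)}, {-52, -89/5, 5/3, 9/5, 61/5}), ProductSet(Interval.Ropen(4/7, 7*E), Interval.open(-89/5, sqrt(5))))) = ProductSet({3, 4*sqrt(2)}, {5/3, 9/5})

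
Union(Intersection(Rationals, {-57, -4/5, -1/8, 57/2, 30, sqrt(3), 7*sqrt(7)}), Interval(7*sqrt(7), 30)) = Union({-57, -4/5, -1/8}, Interval(7*sqrt(7), 30))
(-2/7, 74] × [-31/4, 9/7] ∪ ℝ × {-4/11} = (ℝ × {-4/11}) ∪ ((-2/7, 74] × [-31/4, 9/7])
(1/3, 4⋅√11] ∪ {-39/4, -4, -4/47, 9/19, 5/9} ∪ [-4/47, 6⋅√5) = {-39/4, -4} ∪ [-4/47, 6⋅√5)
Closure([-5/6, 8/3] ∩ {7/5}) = {7/5}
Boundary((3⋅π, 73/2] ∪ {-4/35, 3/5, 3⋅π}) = {-4/35, 3/5, 73/2, 3⋅π}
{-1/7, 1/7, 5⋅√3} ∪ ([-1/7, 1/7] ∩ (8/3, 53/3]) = {-1/7, 1/7, 5⋅√3}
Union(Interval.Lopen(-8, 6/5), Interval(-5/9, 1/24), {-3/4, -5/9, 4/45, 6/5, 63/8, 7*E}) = Union({63/8, 7*E}, Interval.Lopen(-8, 6/5))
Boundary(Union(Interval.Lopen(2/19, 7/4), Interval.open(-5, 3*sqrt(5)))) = {-5, 3*sqrt(5)}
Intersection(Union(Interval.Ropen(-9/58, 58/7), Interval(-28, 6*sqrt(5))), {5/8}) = {5/8}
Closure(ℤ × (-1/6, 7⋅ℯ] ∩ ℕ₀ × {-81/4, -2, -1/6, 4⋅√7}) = ℕ₀ × {4⋅√7}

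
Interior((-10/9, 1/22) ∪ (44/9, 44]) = (-10/9, 1/22) ∪ (44/9, 44)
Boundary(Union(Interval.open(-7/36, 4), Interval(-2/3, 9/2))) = {-2/3, 9/2}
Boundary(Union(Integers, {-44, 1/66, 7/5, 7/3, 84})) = Union({1/66, 7/5, 7/3}, Integers)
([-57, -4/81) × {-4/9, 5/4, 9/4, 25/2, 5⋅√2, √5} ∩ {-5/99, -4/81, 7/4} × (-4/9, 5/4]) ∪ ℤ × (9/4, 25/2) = ({-5/99} × {5/4}) ∪ (ℤ × (9/4, 25/2))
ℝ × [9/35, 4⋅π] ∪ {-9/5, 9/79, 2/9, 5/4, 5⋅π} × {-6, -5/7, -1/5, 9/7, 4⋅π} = (ℝ × [9/35, 4⋅π]) ∪ ({-9/5, 9/79, 2/9, 5/4, 5⋅π} × {-6, -5/7, -1/5, 9/7, 4⋅π})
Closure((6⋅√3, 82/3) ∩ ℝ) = [6⋅√3, 82/3]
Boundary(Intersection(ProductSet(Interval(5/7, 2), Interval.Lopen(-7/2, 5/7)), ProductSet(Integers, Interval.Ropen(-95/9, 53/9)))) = ProductSet(Range(1, 3, 1), Interval(-7/2, 5/7))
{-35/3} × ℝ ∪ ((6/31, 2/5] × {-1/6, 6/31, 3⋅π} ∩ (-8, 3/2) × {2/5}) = {-35/3} × ℝ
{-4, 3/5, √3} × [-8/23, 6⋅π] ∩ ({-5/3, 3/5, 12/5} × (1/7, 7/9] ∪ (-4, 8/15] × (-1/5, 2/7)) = {3/5} × (1/7, 7/9]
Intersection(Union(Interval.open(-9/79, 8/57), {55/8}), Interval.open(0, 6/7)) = Interval.open(0, 8/57)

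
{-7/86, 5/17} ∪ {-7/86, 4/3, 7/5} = {-7/86, 5/17, 4/3, 7/5}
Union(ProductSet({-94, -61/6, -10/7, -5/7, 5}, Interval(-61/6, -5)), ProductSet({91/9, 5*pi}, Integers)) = Union(ProductSet({91/9, 5*pi}, Integers), ProductSet({-94, -61/6, -10/7, -5/7, 5}, Interval(-61/6, -5)))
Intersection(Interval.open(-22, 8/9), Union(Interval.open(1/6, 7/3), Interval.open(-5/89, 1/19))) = Union(Interval.open(-5/89, 1/19), Interval.open(1/6, 8/9))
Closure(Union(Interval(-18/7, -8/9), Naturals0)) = Union(Complement(Naturals0, Interval.open(-18/7, -8/9)), Interval(-18/7, -8/9), Naturals0)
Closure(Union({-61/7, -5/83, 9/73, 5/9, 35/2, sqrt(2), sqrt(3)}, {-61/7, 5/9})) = {-61/7, -5/83, 9/73, 5/9, 35/2, sqrt(2), sqrt(3)}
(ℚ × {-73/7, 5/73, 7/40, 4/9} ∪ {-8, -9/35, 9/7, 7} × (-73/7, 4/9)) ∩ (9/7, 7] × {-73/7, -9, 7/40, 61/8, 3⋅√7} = ({7} × {-9, 7/40}) ∪ ((ℚ ∩ (9/7, 7]) × {-73/7, 7/40})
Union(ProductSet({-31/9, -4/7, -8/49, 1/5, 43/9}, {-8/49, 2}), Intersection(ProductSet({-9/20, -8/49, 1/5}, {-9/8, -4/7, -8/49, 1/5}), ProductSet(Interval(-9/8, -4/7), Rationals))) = ProductSet({-31/9, -4/7, -8/49, 1/5, 43/9}, {-8/49, 2})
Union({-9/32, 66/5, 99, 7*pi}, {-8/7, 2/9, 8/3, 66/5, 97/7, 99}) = {-8/7, -9/32, 2/9, 8/3, 66/5, 97/7, 99, 7*pi}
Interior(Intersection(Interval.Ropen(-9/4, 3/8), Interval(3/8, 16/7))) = EmptySet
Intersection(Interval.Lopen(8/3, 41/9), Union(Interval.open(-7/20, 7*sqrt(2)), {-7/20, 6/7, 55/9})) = Interval.Lopen(8/3, 41/9)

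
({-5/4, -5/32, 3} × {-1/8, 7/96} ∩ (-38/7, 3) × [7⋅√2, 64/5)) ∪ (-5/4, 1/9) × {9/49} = (-5/4, 1/9) × {9/49}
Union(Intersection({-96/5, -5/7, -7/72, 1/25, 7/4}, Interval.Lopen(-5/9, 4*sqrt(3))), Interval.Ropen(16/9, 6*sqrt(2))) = Union({-7/72, 1/25, 7/4}, Interval.Ropen(16/9, 6*sqrt(2)))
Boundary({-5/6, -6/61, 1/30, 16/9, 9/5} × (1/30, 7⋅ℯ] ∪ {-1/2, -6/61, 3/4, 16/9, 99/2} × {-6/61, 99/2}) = ({-1/2, -6/61, 3/4, 16/9, 99/2} × {-6/61, 99/2}) ∪ ({-5/6, -6/61, 1/30, 16/9, 9/5} × [1/30, 7⋅ℯ])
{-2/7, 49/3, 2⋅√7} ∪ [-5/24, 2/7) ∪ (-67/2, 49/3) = (-67/2, 49/3]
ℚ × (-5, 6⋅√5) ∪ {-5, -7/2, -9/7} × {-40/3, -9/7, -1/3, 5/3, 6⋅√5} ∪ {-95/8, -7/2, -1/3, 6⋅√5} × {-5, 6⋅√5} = (ℚ × (-5, 6⋅√5)) ∪ ({-5, -7/2, -9/7} × {-40/3, -9/7, -1/3, 5/3, 6⋅√5}) ∪ ({-95/8, -7/2, -1/3, 6⋅√5} × {-5, 6⋅√5})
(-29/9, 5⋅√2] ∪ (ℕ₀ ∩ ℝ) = (-29/9, 5⋅√2] ∪ ℕ₀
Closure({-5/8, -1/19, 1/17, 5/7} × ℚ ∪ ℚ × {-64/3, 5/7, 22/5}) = (ℝ × {-64/3, 5/7, 22/5}) ∪ ({-5/8, -1/19, 1/17, 5/7} × ℝ)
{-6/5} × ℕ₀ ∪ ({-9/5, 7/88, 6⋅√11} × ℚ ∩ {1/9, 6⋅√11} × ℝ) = ({-6/5} × ℕ₀) ∪ ({6⋅√11} × ℚ)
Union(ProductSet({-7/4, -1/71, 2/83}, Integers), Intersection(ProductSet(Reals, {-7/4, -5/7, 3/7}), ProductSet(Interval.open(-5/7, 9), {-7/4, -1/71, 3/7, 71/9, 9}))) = Union(ProductSet({-7/4, -1/71, 2/83}, Integers), ProductSet(Interval.open(-5/7, 9), {-7/4, 3/7}))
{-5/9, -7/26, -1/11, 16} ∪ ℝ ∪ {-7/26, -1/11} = ℝ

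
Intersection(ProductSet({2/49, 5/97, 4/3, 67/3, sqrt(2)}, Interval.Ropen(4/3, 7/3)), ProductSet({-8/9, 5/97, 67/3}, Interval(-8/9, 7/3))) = ProductSet({5/97, 67/3}, Interval.Ropen(4/3, 7/3))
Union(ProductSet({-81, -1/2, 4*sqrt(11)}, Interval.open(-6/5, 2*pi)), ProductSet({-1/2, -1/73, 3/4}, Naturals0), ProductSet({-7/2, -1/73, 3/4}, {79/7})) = Union(ProductSet({-81, -1/2, 4*sqrt(11)}, Interval.open(-6/5, 2*pi)), ProductSet({-7/2, -1/73, 3/4}, {79/7}), ProductSet({-1/2, -1/73, 3/4}, Naturals0))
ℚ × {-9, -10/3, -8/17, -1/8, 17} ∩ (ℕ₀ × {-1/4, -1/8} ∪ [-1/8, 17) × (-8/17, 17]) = (ℕ₀ × {-1/8}) ∪ ((ℚ ∩ [-1/8, 17)) × {-1/8, 17})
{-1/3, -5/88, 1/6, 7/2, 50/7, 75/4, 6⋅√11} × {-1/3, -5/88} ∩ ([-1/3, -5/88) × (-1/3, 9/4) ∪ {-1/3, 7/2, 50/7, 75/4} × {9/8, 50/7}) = {-1/3} × {-5/88}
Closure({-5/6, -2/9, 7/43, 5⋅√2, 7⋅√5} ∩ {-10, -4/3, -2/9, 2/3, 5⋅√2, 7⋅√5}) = {-2/9, 5⋅√2, 7⋅√5}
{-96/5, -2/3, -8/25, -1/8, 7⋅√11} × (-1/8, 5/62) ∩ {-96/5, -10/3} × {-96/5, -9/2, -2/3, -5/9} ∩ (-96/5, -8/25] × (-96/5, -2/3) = ∅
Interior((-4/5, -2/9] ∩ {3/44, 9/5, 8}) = ∅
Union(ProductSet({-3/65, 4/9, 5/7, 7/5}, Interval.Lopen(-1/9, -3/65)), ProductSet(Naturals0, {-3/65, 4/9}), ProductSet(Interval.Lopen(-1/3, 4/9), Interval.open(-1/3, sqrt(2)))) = Union(ProductSet({-3/65, 4/9, 5/7, 7/5}, Interval.Lopen(-1/9, -3/65)), ProductSet(Interval.Lopen(-1/3, 4/9), Interval.open(-1/3, sqrt(2))), ProductSet(Naturals0, {-3/65, 4/9}))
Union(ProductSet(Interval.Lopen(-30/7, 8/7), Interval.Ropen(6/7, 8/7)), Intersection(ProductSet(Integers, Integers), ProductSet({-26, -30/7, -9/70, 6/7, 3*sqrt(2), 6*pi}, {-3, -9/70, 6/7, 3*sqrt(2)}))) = Union(ProductSet({-26}, {-3}), ProductSet(Interval.Lopen(-30/7, 8/7), Interval.Ropen(6/7, 8/7)))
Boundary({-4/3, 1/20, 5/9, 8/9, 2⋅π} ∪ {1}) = {-4/3, 1/20, 5/9, 8/9, 1, 2⋅π}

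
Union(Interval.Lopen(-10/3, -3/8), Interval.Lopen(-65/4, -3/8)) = Interval.Lopen(-65/4, -3/8)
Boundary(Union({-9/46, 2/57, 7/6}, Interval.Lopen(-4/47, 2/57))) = {-9/46, -4/47, 2/57, 7/6}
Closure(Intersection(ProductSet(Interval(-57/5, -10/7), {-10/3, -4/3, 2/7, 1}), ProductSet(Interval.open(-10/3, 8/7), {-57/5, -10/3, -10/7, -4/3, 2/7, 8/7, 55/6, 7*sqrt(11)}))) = ProductSet(Interval(-10/3, -10/7), {-10/3, -4/3, 2/7})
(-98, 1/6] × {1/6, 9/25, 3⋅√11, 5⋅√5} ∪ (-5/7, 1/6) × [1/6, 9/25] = ((-5/7, 1/6) × [1/6, 9/25]) ∪ ((-98, 1/6] × {1/6, 9/25, 3⋅√11, 5⋅√5})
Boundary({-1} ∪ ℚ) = ℝ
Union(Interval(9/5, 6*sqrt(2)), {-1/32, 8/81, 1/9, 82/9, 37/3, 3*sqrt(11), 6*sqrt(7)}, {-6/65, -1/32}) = Union({-6/65, -1/32, 8/81, 1/9, 82/9, 37/3, 3*sqrt(11), 6*sqrt(7)}, Interval(9/5, 6*sqrt(2)))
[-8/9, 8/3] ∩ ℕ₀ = {0, 1, 2}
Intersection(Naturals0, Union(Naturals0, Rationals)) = Naturals0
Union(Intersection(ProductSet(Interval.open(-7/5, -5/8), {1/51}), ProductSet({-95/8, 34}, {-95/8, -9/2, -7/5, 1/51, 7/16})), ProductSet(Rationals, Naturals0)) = ProductSet(Rationals, Naturals0)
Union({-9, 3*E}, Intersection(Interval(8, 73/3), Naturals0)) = Union({-9, 3*E}, Range(8, 25, 1))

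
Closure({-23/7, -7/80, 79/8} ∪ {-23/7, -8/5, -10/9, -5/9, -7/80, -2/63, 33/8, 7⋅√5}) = {-23/7, -8/5, -10/9, -5/9, -7/80, -2/63, 33/8, 79/8, 7⋅√5}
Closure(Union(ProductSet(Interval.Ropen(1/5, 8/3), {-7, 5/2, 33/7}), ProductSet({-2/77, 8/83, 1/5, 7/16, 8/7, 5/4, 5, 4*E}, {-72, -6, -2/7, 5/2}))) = Union(ProductSet({-2/77, 8/83, 1/5, 7/16, 8/7, 5/4, 5, 4*E}, {-72, -6, -2/7, 5/2}), ProductSet(Interval(1/5, 8/3), {-7, 5/2, 33/7}))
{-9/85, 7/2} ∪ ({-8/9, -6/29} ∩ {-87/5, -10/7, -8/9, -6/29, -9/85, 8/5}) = {-8/9, -6/29, -9/85, 7/2}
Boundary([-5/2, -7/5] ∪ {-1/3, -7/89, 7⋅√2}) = {-5/2, -7/5, -1/3, -7/89, 7⋅√2}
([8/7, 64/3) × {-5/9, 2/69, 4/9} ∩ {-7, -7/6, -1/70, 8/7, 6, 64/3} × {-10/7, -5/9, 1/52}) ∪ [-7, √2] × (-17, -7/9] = ({8/7, 6} × {-5/9}) ∪ ([-7, √2] × (-17, -7/9])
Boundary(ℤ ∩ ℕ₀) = ℕ₀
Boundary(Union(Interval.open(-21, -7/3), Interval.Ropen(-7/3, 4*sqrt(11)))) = {-21, 4*sqrt(11)}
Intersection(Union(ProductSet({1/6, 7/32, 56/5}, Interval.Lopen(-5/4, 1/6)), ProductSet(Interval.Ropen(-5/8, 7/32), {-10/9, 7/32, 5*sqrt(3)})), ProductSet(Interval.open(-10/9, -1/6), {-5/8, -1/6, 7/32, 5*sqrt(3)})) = ProductSet(Interval.Ropen(-5/8, -1/6), {7/32, 5*sqrt(3)})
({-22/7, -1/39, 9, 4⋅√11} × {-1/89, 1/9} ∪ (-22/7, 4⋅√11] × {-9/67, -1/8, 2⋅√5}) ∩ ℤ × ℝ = ({9} × {-1/89, 1/9}) ∪ ({-3, -2, …, 13} × {-9/67, -1/8, 2⋅√5})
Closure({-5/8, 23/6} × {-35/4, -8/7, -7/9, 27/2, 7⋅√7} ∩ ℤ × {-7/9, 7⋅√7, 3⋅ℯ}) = ∅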